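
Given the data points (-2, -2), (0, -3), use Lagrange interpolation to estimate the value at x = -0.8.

Lagrange interpolation formula:
P(x) = Σ yᵢ × Lᵢ(x)
where Lᵢ(x) = Π_{j≠i} (x - xⱼ)/(xᵢ - xⱼ)

L_0(-0.8) = (-0.8 - 0)/(-2 - 0) = 0.400000
L_1(-0.8) = (-0.8 - (-2))/(0 - (-2)) = 0.600000

P(-0.8) = (-2)×L_0(-0.8) + (-3)×L_1(-0.8)
P(-0.8) = -2.600000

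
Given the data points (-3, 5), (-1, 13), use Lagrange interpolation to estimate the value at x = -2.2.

Lagrange interpolation formula:
P(x) = Σ yᵢ × Lᵢ(x)
where Lᵢ(x) = Π_{j≠i} (x - xⱼ)/(xᵢ - xⱼ)

L_0(-2.2) = (-2.2 - (-1))/(-3 - (-1)) = 0.600000
L_1(-2.2) = (-2.2 - (-3))/(-1 - (-3)) = 0.400000

P(-2.2) = 5×L_0(-2.2) + 13×L_1(-2.2)
P(-2.2) = 8.200000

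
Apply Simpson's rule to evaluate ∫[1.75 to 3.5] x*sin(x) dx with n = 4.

f(x) = x*sin(x)
a = 1.75, b = 3.5, n = 4
h = (b - a)/n = 0.437500

Simpson's rule: (h/3)[f(x₀) + 4f(x₁) + 2f(x₂) + ... + f(xₙ)]

x_0 = 1.7500, f(x_0) = 1.721975, coefficient = 1
x_1 = 2.1875, f(x_1) = 1.784539, coefficient = 4
x_2 = 2.6250, f(x_2) = 1.296541, coefficient = 2
x_3 = 3.0625, f(x_3) = 0.241969, coefficient = 4
x_4 = 3.5000, f(x_4) = -1.227741, coefficient = 1

I ≈ (0.437500/3) × 11.193347 = 1.632363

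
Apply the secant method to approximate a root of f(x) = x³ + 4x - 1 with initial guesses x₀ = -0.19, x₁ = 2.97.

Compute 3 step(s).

f(x) = x³ + 4x - 1
x₀ = -0.19, x₁ = 2.97

Secant formula: x_{n+1} = x_n - f(x_n)(x_n - x_{n-1})/(f(x_n) - f(x_{n-1}))

Iteration 1:
  f(-0.190000) = -1.766859
  f(2.970000) = 37.078073
  x_2 = 2.970000 - 37.078073×(2.970000 - (-0.190000))/(37.078073 - (-1.766859))
       = -0.046268
Iteration 2:
  f(2.970000) = 37.078073
  f(-0.046268) = -1.185170
  x_3 = -0.046268 - (-1.185170)×(-0.046268 - 2.970000)/(-1.185170 - 37.078073)
       = 0.047159
Iteration 3:
  f(-0.046268) = -1.185170
  f(0.047159) = -0.811261
  x_4 = 0.047159 - (-0.811261)×(0.047159 - (-0.046268))/(-0.811261 - (-1.185170))
       = 0.249863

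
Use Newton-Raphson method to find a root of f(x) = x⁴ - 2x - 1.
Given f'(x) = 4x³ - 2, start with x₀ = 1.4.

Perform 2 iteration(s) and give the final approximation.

f(x) = x⁴ - 2x - 1
f'(x) = 4x³ - 2
x₀ = 1.4

Newton-Raphson formula: x_{n+1} = x_n - f(x_n)/f'(x_n)

Iteration 1:
  f(1.400000) = 0.041600
  f'(1.400000) = 8.976000
  x_1 = 1.400000 - 0.041600/8.976000 = 1.395365
Iteration 2:
  f(1.395365) = 0.000252
  f'(1.395365) = 8.867355
  x_2 = 1.395365 - 0.000252/8.867355 = 1.395337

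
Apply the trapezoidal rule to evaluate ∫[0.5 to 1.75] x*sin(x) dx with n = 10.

f(x) = x*sin(x)
a = 0.5, b = 1.75, n = 10
h = (b - a)/n = 0.125000

Trapezoidal rule: (h/2)[f(x₀) + 2f(x₁) + 2f(x₂) + ... + f(xₙ)]

x_0 = 0.5000, f(x_0) = 0.239713, coefficient = 1
x_1 = 0.6250, f(x_1) = 0.365686, coefficient = 2
x_2 = 0.7500, f(x_2) = 0.511229, coefficient = 2
x_3 = 0.8750, f(x_3) = 0.671601, coefficient = 2
x_4 = 1.0000, f(x_4) = 0.841471, coefficient = 2
x_5 = 1.1250, f(x_5) = 1.015051, coefficient = 2
x_6 = 1.2500, f(x_6) = 1.186231, coefficient = 2
x_7 = 1.3750, f(x_7) = 1.348728, coefficient = 2
x_8 = 1.5000, f(x_8) = 1.496242, coefficient = 2
x_9 = 1.6250, f(x_9) = 1.622613, coefficient = 2
x_10 = 1.7500, f(x_10) = 1.721975, coefficient = 1

I ≈ (0.125000/2) × 20.079392 = 1.254962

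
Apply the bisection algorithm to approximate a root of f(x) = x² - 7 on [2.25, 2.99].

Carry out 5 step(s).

f(x) = x² - 7
Initial interval: [2.25, 2.99]

Iteration 1:
  c_1 = (2.250000 + 2.990000)/2 = 2.620000
  f(c_1) = f(2.620000) = -0.135600
  f(a) × f(c) ≥ 0, new interval: [2.620000, 2.990000]
Iteration 2:
  c_2 = (2.620000 + 2.990000)/2 = 2.805000
  f(c_2) = f(2.805000) = 0.868025
  f(a) × f(c) < 0, new interval: [2.620000, 2.805000]
Iteration 3:
  c_3 = (2.620000 + 2.805000)/2 = 2.712500
  f(c_3) = f(2.712500) = 0.357656
  f(a) × f(c) < 0, new interval: [2.620000, 2.712500]
Iteration 4:
  c_4 = (2.620000 + 2.712500)/2 = 2.666250
  f(c_4) = f(2.666250) = 0.108889
  f(a) × f(c) < 0, new interval: [2.620000, 2.666250]
Iteration 5:
  c_5 = (2.620000 + 2.666250)/2 = 2.643125
  f(c_5) = f(2.643125) = -0.013890
  f(a) × f(c) ≥ 0, new interval: [2.643125, 2.666250]

After 5 iteration(s), the approximation is c_5 = 2.643125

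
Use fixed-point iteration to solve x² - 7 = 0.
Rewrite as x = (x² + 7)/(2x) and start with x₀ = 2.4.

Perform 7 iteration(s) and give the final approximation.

Equation: x² - 7 = 0
Fixed-point form: x = (x² + 7)/(2x)
x₀ = 2.4

x_1 = g(2.400000) = 2.658333
x_2 = g(2.658333) = 2.645781
x_3 = g(2.645781) = 2.645751
x_4 = g(2.645751) = 2.645751
x_5 = g(2.645751) = 2.645751
x_6 = g(2.645751) = 2.645751
x_7 = g(2.645751) = 2.645751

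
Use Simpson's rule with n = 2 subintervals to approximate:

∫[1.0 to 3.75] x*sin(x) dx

f(x) = x*sin(x)
a = 1.0, b = 3.75, n = 2
h = (b - a)/n = 1.375000

Simpson's rule: (h/3)[f(x₀) + 4f(x₁) + 2f(x₂) + ... + f(xₙ)]

x_0 = 1.0000, f(x_0) = 0.841471, coefficient = 1
x_1 = 2.3750, f(x_1) = 1.647502, coefficient = 4
x_2 = 3.7500, f(x_2) = -2.143355, coefficient = 1

I ≈ (1.375000/3) × 5.288124 = 2.423723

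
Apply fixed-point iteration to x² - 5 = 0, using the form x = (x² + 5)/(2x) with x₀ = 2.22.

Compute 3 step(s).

Equation: x² - 5 = 0
Fixed-point form: x = (x² + 5)/(2x)
x₀ = 2.22

x_1 = g(2.220000) = 2.236126
x_2 = g(2.236126) = 2.236068
x_3 = g(2.236068) = 2.236068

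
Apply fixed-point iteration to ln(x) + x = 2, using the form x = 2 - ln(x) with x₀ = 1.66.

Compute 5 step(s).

Equation: ln(x) + x = 2
Fixed-point form: x = 2 - ln(x)
x₀ = 1.66

x_1 = g(1.660000) = 1.493182
x_2 = g(1.493182) = 1.599090
x_3 = g(1.599090) = 1.530565
x_4 = g(1.530565) = 1.574363
x_5 = g(1.574363) = 1.546149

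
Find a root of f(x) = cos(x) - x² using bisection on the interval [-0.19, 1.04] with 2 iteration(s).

f(x) = cos(x) - x²
Initial interval: [-0.19, 1.04]

Iteration 1:
  c_1 = (-0.190000 + 1.040000)/2 = 0.425000
  f(c_1) = f(0.425000) = 0.730414
  f(a) × f(c) ≥ 0, new interval: [0.425000, 1.040000]
Iteration 2:
  c_2 = (0.425000 + 1.040000)/2 = 0.732500
  f(c_2) = f(0.732500) = 0.206949
  f(a) × f(c) ≥ 0, new interval: [0.732500, 1.040000]

After 2 iteration(s), the approximation is c_2 = 0.732500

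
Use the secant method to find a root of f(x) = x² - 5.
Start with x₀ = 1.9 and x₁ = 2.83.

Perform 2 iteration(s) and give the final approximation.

f(x) = x² - 5
x₀ = 1.9, x₁ = 2.83

Secant formula: x_{n+1} = x_n - f(x_n)(x_n - x_{n-1})/(f(x_n) - f(x_{n-1}))

Iteration 1:
  f(1.900000) = -1.390000
  f(2.830000) = 3.008900
  x_2 = 2.830000 - 3.008900×(2.830000 - 1.900000)/(3.008900 - (-1.390000))
       = 2.193869
Iteration 2:
  f(2.830000) = 3.008900
  f(2.193869) = -0.186939
  x_3 = 2.193869 - (-0.186939)×(2.193869 - 2.830000)/(-0.186939 - 3.008900)
       = 2.231079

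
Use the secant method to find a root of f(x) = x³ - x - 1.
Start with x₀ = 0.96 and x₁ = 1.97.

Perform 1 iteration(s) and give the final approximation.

f(x) = x³ - x - 1
x₀ = 0.96, x₁ = 1.97

Secant formula: x_{n+1} = x_n - f(x_n)(x_n - x_{n-1})/(f(x_n) - f(x_{n-1}))

Iteration 1:
  f(0.960000) = -1.075264
  f(1.970000) = 4.675373
  x_2 = 1.970000 - 4.675373×(1.970000 - 0.960000)/(4.675373 - (-1.075264))
       = 1.148852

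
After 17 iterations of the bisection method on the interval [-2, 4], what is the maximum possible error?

Bisection error bound: |error| ≤ (b-a)/2^n
|error| ≤ (4 - (-2))/2^17 = 6/2^17
|error| ≤ 0.0000457764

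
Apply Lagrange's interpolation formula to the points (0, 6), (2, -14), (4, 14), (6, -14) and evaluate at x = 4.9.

Lagrange interpolation formula:
P(x) = Σ yᵢ × Lᵢ(x)
where Lᵢ(x) = Π_{j≠i} (x - xⱼ)/(xᵢ - xⱼ)

L_0(4.9) = (4.9 - 2)/(0 - 2) × (4.9 - 4)/(0 - 4) × (4.9 - 6)/(0 - 6) = 0.059813
L_1(4.9) = (4.9 - 0)/(2 - 0) × (4.9 - 4)/(2 - 4) × (4.9 - 6)/(2 - 6) = -0.303188
L_2(4.9) = (4.9 - 0)/(4 - 0) × (4.9 - 2)/(4 - 2) × (4.9 - 6)/(4 - 6) = 0.976937
L_3(4.9) = (4.9 - 0)/(6 - 0) × (4.9 - 2)/(6 - 2) × (4.9 - 4)/(6 - 4) = 0.266438

P(4.9) = 6×L_0(4.9) + (-14)×L_1(4.9) + 14×L_2(4.9) + (-14)×L_3(4.9)
P(4.9) = 14.550500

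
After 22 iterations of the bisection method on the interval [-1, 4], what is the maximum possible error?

Bisection error bound: |error| ≤ (b-a)/2^n
|error| ≤ (4 - (-1))/2^22 = 5/2^22
|error| ≤ 0.0000011921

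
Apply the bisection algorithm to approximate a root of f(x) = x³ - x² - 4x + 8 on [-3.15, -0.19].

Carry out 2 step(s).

f(x) = x³ - x² - 4x + 8
Initial interval: [-3.15, -0.19]

Iteration 1:
  c_1 = (-3.150000 + (-0.190000))/2 = -1.670000
  f(c_1) = f(-1.670000) = 7.233637
  f(a) × f(c) < 0, new interval: [-3.150000, -1.670000]
Iteration 2:
  c_2 = (-3.150000 + (-1.670000))/2 = -2.410000
  f(c_2) = f(-2.410000) = -2.165621
  f(a) × f(c) ≥ 0, new interval: [-2.410000, -1.670000]

After 2 iteration(s), the approximation is c_2 = -2.410000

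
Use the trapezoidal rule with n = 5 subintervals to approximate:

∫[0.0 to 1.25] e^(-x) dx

f(x) = e^(-x)
a = 0.0, b = 1.25, n = 5
h = (b - a)/n = 0.250000

Trapezoidal rule: (h/2)[f(x₀) + 2f(x₁) + 2f(x₂) + ... + f(xₙ)]

x_0 = 0.0000, f(x_0) = 1.000000, coefficient = 1
x_1 = 0.2500, f(x_1) = 0.778801, coefficient = 2
x_2 = 0.5000, f(x_2) = 0.606531, coefficient = 2
x_3 = 0.7500, f(x_3) = 0.472367, coefficient = 2
x_4 = 1.0000, f(x_4) = 0.367879, coefficient = 2
x_5 = 1.2500, f(x_5) = 0.286505, coefficient = 1

I ≈ (0.250000/2) × 5.737660 = 0.717207
Exact value: 0.713495
Error: 0.003712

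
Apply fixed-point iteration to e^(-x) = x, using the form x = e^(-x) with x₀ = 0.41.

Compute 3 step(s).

Equation: e^(-x) = x
Fixed-point form: x = e^(-x)
x₀ = 0.41

x_1 = g(0.410000) = 0.663650
x_2 = g(0.663650) = 0.514968
x_3 = g(0.514968) = 0.597520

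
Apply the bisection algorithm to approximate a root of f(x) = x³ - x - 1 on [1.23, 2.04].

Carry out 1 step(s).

f(x) = x³ - x - 1
Initial interval: [1.23, 2.04]

Iteration 1:
  c_1 = (1.230000 + 2.040000)/2 = 1.635000
  f(c_1) = f(1.635000) = 1.735723
  f(a) × f(c) < 0, new interval: [1.230000, 1.635000]

After 1 iteration(s), the approximation is c_1 = 1.635000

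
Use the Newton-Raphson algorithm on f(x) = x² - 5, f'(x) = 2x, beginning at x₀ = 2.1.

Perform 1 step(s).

f(x) = x² - 5
f'(x) = 2x
x₀ = 2.1

Newton-Raphson formula: x_{n+1} = x_n - f(x_n)/f'(x_n)

Iteration 1:
  f(2.100000) = -0.590000
  f'(2.100000) = 4.200000
  x_1 = 2.100000 - (-0.590000)/4.200000 = 2.240476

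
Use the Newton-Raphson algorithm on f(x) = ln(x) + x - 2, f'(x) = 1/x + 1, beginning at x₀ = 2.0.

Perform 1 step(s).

f(x) = ln(x) + x - 2
f'(x) = 1/x + 1
x₀ = 2.0

Newton-Raphson formula: x_{n+1} = x_n - f(x_n)/f'(x_n)

Iteration 1:
  f(2.000000) = 0.693147
  f'(2.000000) = 1.500000
  x_1 = 2.000000 - 0.693147/1.500000 = 1.537902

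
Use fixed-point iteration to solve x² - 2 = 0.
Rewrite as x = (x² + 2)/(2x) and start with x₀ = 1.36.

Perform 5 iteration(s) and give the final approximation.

Equation: x² - 2 = 0
Fixed-point form: x = (x² + 2)/(2x)
x₀ = 1.36

x_1 = g(1.360000) = 1.415294
x_2 = g(1.415294) = 1.414214
x_3 = g(1.414214) = 1.414214
x_4 = g(1.414214) = 1.414214
x_5 = g(1.414214) = 1.414214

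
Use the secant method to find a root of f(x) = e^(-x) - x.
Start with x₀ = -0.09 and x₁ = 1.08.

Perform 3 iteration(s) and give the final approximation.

f(x) = e^(-x) - x
x₀ = -0.09, x₁ = 1.08

Secant formula: x_{n+1} = x_n - f(x_n)(x_n - x_{n-1})/(f(x_n) - f(x_{n-1}))

Iteration 1:
  f(-0.090000) = 1.184174
  f(1.080000) = -0.740404
  x_2 = 1.080000 - (-0.740404)×(1.080000 - (-0.090000))/(-0.740404 - 1.184174)
       = 0.629889
Iteration 2:
  f(1.080000) = -0.740404
  f(0.629889) = -0.097239
  x_3 = 0.629889 - (-0.097239)×(0.629889 - 1.080000)/(-0.097239 - (-0.740404))
       = 0.561838
Iteration 3:
  f(0.629889) = -0.097239
  f(0.561838) = 0.008322
  x_4 = 0.561838 - 0.008322×(0.561838 - 0.629889)/(0.008322 - (-0.097239))
       = 0.567203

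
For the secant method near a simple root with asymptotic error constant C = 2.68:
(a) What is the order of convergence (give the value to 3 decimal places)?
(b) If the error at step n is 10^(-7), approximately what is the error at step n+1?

(a) Secant method has superlinear convergence with order φ = (1+√5)/2 ≈ 1.618.
    This means |e_{n+1}| ≈ C|e_n|^1.618.

(b) With |e_n| = 10^(-7) and C = 2.68:
    |e_{n+1}| ≈ 2.68 × (10^(-7))^1.618 = 2.68 × 10^(-11.33)

(a) ≈ 1.618 (golden ratio); (b) |e_{n+1}| ≈ 1.264e-11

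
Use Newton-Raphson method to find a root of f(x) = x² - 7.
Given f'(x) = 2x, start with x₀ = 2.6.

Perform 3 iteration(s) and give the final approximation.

f(x) = x² - 7
f'(x) = 2x
x₀ = 2.6

Newton-Raphson formula: x_{n+1} = x_n - f(x_n)/f'(x_n)

Iteration 1:
  f(2.600000) = -0.240000
  f'(2.600000) = 5.200000
  x_1 = 2.600000 - (-0.240000)/5.200000 = 2.646154
Iteration 2:
  f(2.646154) = 0.002130
  f'(2.646154) = 5.292308
  x_2 = 2.646154 - 0.002130/5.292308 = 2.645751
Iteration 3:
  f(2.645751) = 0.000000
  f'(2.645751) = 5.291503
  x_3 = 2.645751 - 0.000000/5.291503 = 2.645751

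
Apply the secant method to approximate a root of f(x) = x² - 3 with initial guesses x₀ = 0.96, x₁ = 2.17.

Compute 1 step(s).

f(x) = x² - 3
x₀ = 0.96, x₁ = 2.17

Secant formula: x_{n+1} = x_n - f(x_n)(x_n - x_{n-1})/(f(x_n) - f(x_{n-1}))

Iteration 1:
  f(0.960000) = -2.078400
  f(2.170000) = 1.708900
  x_2 = 2.170000 - 1.708900×(2.170000 - 0.960000)/(1.708900 - (-2.078400))
       = 1.624026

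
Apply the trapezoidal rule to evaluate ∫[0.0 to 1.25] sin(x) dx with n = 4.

f(x) = sin(x)
a = 0.0, b = 1.25, n = 4
h = (b - a)/n = 0.312500

Trapezoidal rule: (h/2)[f(x₀) + 2f(x₁) + 2f(x₂) + ... + f(xₙ)]

x_0 = 0.0000, f(x_0) = 0.000000, coefficient = 1
x_1 = 0.3125, f(x_1) = 0.307439, coefficient = 2
x_2 = 0.6250, f(x_2) = 0.585097, coefficient = 2
x_3 = 0.9375, f(x_3) = 0.806081, coefficient = 2
x_4 = 1.2500, f(x_4) = 0.948985, coefficient = 1

I ≈ (0.312500/2) × 4.346218 = 0.679097
Exact value: 0.684678
Error: 0.005581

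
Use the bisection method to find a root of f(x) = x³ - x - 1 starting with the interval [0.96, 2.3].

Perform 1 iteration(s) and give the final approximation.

f(x) = x³ - x - 1
Initial interval: [0.96, 2.3]

Iteration 1:
  c_1 = (0.960000 + 2.300000)/2 = 1.630000
  f(c_1) = f(1.630000) = 1.700747
  f(a) × f(c) < 0, new interval: [0.960000, 1.630000]

After 1 iteration(s), the approximation is c_1 = 1.630000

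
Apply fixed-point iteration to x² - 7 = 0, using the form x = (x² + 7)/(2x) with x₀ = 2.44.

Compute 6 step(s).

Equation: x² - 7 = 0
Fixed-point form: x = (x² + 7)/(2x)
x₀ = 2.44

x_1 = g(2.440000) = 2.654426
x_2 = g(2.654426) = 2.645765
x_3 = g(2.645765) = 2.645751
x_4 = g(2.645751) = 2.645751
x_5 = g(2.645751) = 2.645751
x_6 = g(2.645751) = 2.645751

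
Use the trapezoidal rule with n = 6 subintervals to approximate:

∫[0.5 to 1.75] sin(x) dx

f(x) = sin(x)
a = 0.5, b = 1.75, n = 6
h = (b - a)/n = 0.208333

Trapezoidal rule: (h/2)[f(x₀) + 2f(x₁) + 2f(x₂) + ... + f(xₙ)]

x_0 = 0.5000, f(x_0) = 0.479426, coefficient = 1
x_1 = 0.7083, f(x_1) = 0.650569, coefficient = 2
x_2 = 0.9167, f(x_2) = 0.793578, coefficient = 2
x_3 = 1.1250, f(x_3) = 0.902268, coefficient = 2
x_4 = 1.3333, f(x_4) = 0.971938, coefficient = 2
x_5 = 1.5417, f(x_5) = 0.999576, coefficient = 2
x_6 = 1.7500, f(x_6) = 0.983986, coefficient = 1

I ≈ (0.208333/2) × 10.099267 = 1.052007
Exact value: 1.055829
Error: 0.003822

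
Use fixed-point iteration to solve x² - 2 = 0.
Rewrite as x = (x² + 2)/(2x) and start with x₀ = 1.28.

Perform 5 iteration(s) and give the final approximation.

Equation: x² - 2 = 0
Fixed-point form: x = (x² + 2)/(2x)
x₀ = 1.28

x_1 = g(1.280000) = 1.421250
x_2 = g(1.421250) = 1.414231
x_3 = g(1.414231) = 1.414214
x_4 = g(1.414214) = 1.414214
x_5 = g(1.414214) = 1.414214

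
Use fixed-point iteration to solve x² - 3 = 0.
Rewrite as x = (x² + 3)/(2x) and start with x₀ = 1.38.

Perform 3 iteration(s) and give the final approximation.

Equation: x² - 3 = 0
Fixed-point form: x = (x² + 3)/(2x)
x₀ = 1.38

x_1 = g(1.380000) = 1.776957
x_2 = g(1.776957) = 1.732618
x_3 = g(1.732618) = 1.732051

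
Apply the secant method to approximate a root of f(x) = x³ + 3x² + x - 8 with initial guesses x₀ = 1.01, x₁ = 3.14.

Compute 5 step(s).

f(x) = x³ + 3x² + x - 8
x₀ = 1.01, x₁ = 3.14

Secant formula: x_{n+1} = x_n - f(x_n)(x_n - x_{n-1})/(f(x_n) - f(x_{n-1}))

Iteration 1:
  f(1.010000) = -2.899399
  f(3.140000) = 55.677944
  x_2 = 3.140000 - 55.677944×(3.140000 - 1.010000)/(55.677944 - (-2.899399))
       = 1.115428
Iteration 2:
  f(3.140000) = 55.677944
  f(1.115428) = -1.764235
  x_3 = 1.115428 - (-1.764235)×(1.115428 - 3.140000)/(-1.764235 - 55.677944)
       = 1.177610
Iteration 3:
  f(1.115428) = -1.764235
  f(1.177610) = -1.029030
  x_4 = 1.177610 - (-1.029030)×(1.177610 - 1.115428)/(-1.029030 - (-1.764235))
       = 1.264642
Iteration 4:
  f(1.177610) = -1.029030
  f(1.264642) = 0.085160
  x_5 = 1.264642 - 0.085160×(1.264642 - 1.177610)/(0.085160 - (-1.029030))
       = 1.257989
Iteration 5:
  f(1.264642) = 0.085160
  f(1.257989) = -0.003583
  x_6 = 1.257989 - (-0.003583)×(1.257989 - 1.264642)/(-0.003583 - 0.085160)
       = 1.258258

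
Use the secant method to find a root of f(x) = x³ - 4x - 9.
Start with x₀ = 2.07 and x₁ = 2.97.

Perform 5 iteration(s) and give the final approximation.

f(x) = x³ - 4x - 9
x₀ = 2.07, x₁ = 2.97

Secant formula: x_{n+1} = x_n - f(x_n)(x_n - x_{n-1})/(f(x_n) - f(x_{n-1}))

Iteration 1:
  f(2.070000) = -8.410257
  f(2.970000) = 5.318073
  x_2 = 2.970000 - 5.318073×(2.970000 - 2.070000)/(5.318073 - (-8.410257))
       = 2.621358
Iteration 2:
  f(2.970000) = 5.318073
  f(2.621358) = -1.472716
  x_3 = 2.621358 - (-1.472716)×(2.621358 - 2.970000)/(-1.472716 - 5.318073)
       = 2.696968
Iteration 3:
  f(2.621358) = -1.472716
  f(2.696968) = -0.171103
  x_4 = 2.696968 - (-0.171103)×(2.696968 - 2.621358)/(-0.171103 - (-1.472716))
       = 2.706907
Iteration 4:
  f(2.696968) = -0.171103
  f(2.706907) = 0.006824
  x_5 = 2.706907 - 0.006824×(2.706907 - 2.696968)/(0.006824 - (-0.171103))
       = 2.706526
Iteration 5:
  f(2.706907) = 0.006824
  f(2.706526) = -0.000030
  x_6 = 2.706526 - (-0.000030)×(2.706526 - 2.706907)/(-0.000030 - 0.006824)
       = 2.706528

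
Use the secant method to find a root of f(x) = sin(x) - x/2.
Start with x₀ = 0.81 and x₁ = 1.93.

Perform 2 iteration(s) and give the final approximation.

f(x) = sin(x) - x/2
x₀ = 0.81, x₁ = 1.93

Secant formula: x_{n+1} = x_n - f(x_n)(x_n - x_{n-1})/(f(x_n) - f(x_{n-1}))

Iteration 1:
  f(0.810000) = 0.319287
  f(1.930000) = -0.028823
  x_2 = 1.930000 - (-0.028823)×(1.930000 - 0.810000)/(-0.028823 - 0.319287)
       = 1.837266
Iteration 2:
  f(1.930000) = -0.028823
  f(1.837266) = 0.046074
  x_3 = 1.837266 - 0.046074×(1.837266 - 1.930000)/(0.046074 - (-0.028823))
       = 1.894313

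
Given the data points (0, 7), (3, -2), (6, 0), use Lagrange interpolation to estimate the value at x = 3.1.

Lagrange interpolation formula:
P(x) = Σ yᵢ × Lᵢ(x)
where Lᵢ(x) = Π_{j≠i} (x - xⱼ)/(xᵢ - xⱼ)

L_0(3.1) = (3.1 - 3)/(0 - 3) × (3.1 - 6)/(0 - 6) = -0.016111
L_1(3.1) = (3.1 - 0)/(3 - 0) × (3.1 - 6)/(3 - 6) = 0.998889
L_2(3.1) = (3.1 - 0)/(6 - 0) × (3.1 - 3)/(6 - 3) = 0.017222

P(3.1) = 7×L_0(3.1) + (-2)×L_1(3.1) + 0×L_2(3.1)
P(3.1) = -2.110556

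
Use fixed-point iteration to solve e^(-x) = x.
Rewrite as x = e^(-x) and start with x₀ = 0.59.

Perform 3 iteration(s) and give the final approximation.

Equation: e^(-x) = x
Fixed-point form: x = e^(-x)
x₀ = 0.59

x_1 = g(0.590000) = 0.554327
x_2 = g(0.554327) = 0.574459
x_3 = g(0.574459) = 0.563010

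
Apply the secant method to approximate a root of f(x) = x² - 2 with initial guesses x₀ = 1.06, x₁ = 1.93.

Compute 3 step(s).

f(x) = x² - 2
x₀ = 1.06, x₁ = 1.93

Secant formula: x_{n+1} = x_n - f(x_n)(x_n - x_{n-1})/(f(x_n) - f(x_{n-1}))

Iteration 1:
  f(1.060000) = -0.876400
  f(1.930000) = 1.724900
  x_2 = 1.930000 - 1.724900×(1.930000 - 1.060000)/(1.724900 - (-0.876400))
       = 1.353110
Iteration 2:
  f(1.930000) = 1.724900
  f(1.353110) = -0.169092
  x_3 = 1.353110 - (-0.169092)×(1.353110 - 1.930000)/(-0.169092 - 1.724900)
       = 1.404614
Iteration 3:
  f(1.353110) = -0.169092
  f(1.404614) = -0.027059
  x_4 = 1.404614 - (-0.027059)×(1.404614 - 1.353110)/(-0.027059 - (-0.169092))
       = 1.414426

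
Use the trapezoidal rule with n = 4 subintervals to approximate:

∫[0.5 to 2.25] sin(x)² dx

f(x) = sin(x)²
a = 0.5, b = 2.25, n = 4
h = (b - a)/n = 0.437500

Trapezoidal rule: (h/2)[f(x₀) + 2f(x₁) + 2f(x₂) + ... + f(xₙ)]

x_0 = 0.5000, f(x_0) = 0.229849, coefficient = 1
x_1 = 0.9375, f(x_1) = 0.649767, coefficient = 2
x_2 = 1.3750, f(x_2) = 0.962151, coefficient = 2
x_3 = 1.8125, f(x_3) = 0.942708, coefficient = 2
x_4 = 2.2500, f(x_4) = 0.605398, coefficient = 1

I ≈ (0.437500/2) × 5.944499 = 1.300359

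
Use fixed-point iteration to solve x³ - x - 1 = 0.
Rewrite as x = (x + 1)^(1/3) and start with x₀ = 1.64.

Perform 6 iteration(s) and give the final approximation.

Equation: x³ - x - 1 = 0
Fixed-point form: x = (x + 1)^(1/3)
x₀ = 1.64

x_1 = g(1.640000) = 1.382085
x_2 = g(1.382085) = 1.335526
x_3 = g(1.335526) = 1.326768
x_4 = g(1.326768) = 1.325107
x_5 = g(1.325107) = 1.324792
x_6 = g(1.324792) = 1.324732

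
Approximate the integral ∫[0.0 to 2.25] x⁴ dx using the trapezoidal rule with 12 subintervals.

f(x) = x⁴
a = 0.0, b = 2.25, n = 12
h = (b - a)/n = 0.187500

Trapezoidal rule: (h/2)[f(x₀) + 2f(x₁) + 2f(x₂) + ... + f(xₙ)]

x_0 = 0.0000, f(x_0) = 0.000000, coefficient = 1
x_1 = 0.1875, f(x_1) = 0.001236, coefficient = 2
x_2 = 0.3750, f(x_2) = 0.019775, coefficient = 2
x_3 = 0.5625, f(x_3) = 0.100113, coefficient = 2
x_4 = 0.7500, f(x_4) = 0.316406, coefficient = 2
x_5 = 0.9375, f(x_5) = 0.772476, coefficient = 2
x_6 = 1.1250, f(x_6) = 1.601807, coefficient = 2
x_7 = 1.3125, f(x_7) = 2.967545, coefficient = 2
x_8 = 1.5000, f(x_8) = 5.062500, coefficient = 2
x_9 = 1.6875, f(x_9) = 8.109146, coefficient = 2
x_10 = 1.8750, f(x_10) = 12.359619, coefficient = 2
x_11 = 2.0625, f(x_11) = 18.095718, coefficient = 2
x_12 = 2.2500, f(x_12) = 25.628906, coefficient = 1

I ≈ (0.187500/2) × 124.441589 = 11.666399
Exact value: 11.533008
Error: 0.133391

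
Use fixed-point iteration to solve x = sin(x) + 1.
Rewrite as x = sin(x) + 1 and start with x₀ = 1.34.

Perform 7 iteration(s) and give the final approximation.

Equation: x = sin(x) + 1
Fixed-point form: x = sin(x) + 1
x₀ = 1.34

x_1 = g(1.340000) = 1.973485
x_2 = g(1.973485) = 1.920011
x_3 = g(1.920011) = 1.939642
x_4 = g(1.939642) = 1.932744
x_5 = g(1.932744) = 1.935209
x_6 = g(1.935209) = 1.934333
x_7 = g(1.934333) = 1.934645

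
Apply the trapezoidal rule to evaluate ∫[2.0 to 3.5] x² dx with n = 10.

f(x) = x²
a = 2.0, b = 3.5, n = 10
h = (b - a)/n = 0.150000

Trapezoidal rule: (h/2)[f(x₀) + 2f(x₁) + 2f(x₂) + ... + f(xₙ)]

x_0 = 2.0000, f(x_0) = 4.000000, coefficient = 1
x_1 = 2.1500, f(x_1) = 4.622500, coefficient = 2
x_2 = 2.3000, f(x_2) = 5.290000, coefficient = 2
x_3 = 2.4500, f(x_3) = 6.002500, coefficient = 2
x_4 = 2.6000, f(x_4) = 6.760000, coefficient = 2
x_5 = 2.7500, f(x_5) = 7.562500, coefficient = 2
x_6 = 2.9000, f(x_6) = 8.410000, coefficient = 2
x_7 = 3.0500, f(x_7) = 9.302500, coefficient = 2
x_8 = 3.2000, f(x_8) = 10.240000, coefficient = 2
x_9 = 3.3500, f(x_9) = 11.222500, coefficient = 2
x_10 = 3.5000, f(x_10) = 12.250000, coefficient = 1

I ≈ (0.150000/2) × 155.075000 = 11.630625
Exact value: 11.625000
Error: 0.005625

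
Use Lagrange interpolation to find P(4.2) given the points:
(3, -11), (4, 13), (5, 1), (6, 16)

Lagrange interpolation formula:
P(x) = Σ yᵢ × Lᵢ(x)
where Lᵢ(x) = Π_{j≠i} (x - xⱼ)/(xᵢ - xⱼ)

L_0(4.2) = (4.2 - 4)/(3 - 4) × (4.2 - 5)/(3 - 5) × (4.2 - 6)/(3 - 6) = -0.048000
L_1(4.2) = (4.2 - 3)/(4 - 3) × (4.2 - 5)/(4 - 5) × (4.2 - 6)/(4 - 6) = 0.864000
L_2(4.2) = (4.2 - 3)/(5 - 3) × (4.2 - 4)/(5 - 4) × (4.2 - 6)/(5 - 6) = 0.216000
L_3(4.2) = (4.2 - 3)/(6 - 3) × (4.2 - 4)/(6 - 4) × (4.2 - 5)/(6 - 5) = -0.032000

P(4.2) = (-11)×L_0(4.2) + 13×L_1(4.2) + 1×L_2(4.2) + 16×L_3(4.2)
P(4.2) = 11.464000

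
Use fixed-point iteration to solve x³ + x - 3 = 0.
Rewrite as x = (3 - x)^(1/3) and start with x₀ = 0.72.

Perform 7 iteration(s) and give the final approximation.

Equation: x³ + x - 3 = 0
Fixed-point form: x = (3 - x)^(1/3)
x₀ = 0.72

x_1 = g(0.720000) = 1.316169
x_2 = g(1.316169) = 1.189687
x_3 = g(1.189687) = 1.218759
x_4 = g(1.218759) = 1.212200
x_5 = g(1.212200) = 1.213686
x_6 = g(1.213686) = 1.213350
x_7 = g(1.213350) = 1.213426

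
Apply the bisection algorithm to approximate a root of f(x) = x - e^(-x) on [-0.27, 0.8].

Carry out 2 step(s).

f(x) = x - e^(-x)
Initial interval: [-0.27, 0.8]

Iteration 1:
  c_1 = (-0.270000 + 0.800000)/2 = 0.265000
  f(c_1) = f(0.265000) = -0.502206
  f(a) × f(c) ≥ 0, new interval: [0.265000, 0.800000]
Iteration 2:
  c_2 = (0.265000 + 0.800000)/2 = 0.532500
  f(c_2) = f(0.532500) = -0.054635
  f(a) × f(c) ≥ 0, new interval: [0.532500, 0.800000]

After 2 iteration(s), the approximation is c_2 = 0.532500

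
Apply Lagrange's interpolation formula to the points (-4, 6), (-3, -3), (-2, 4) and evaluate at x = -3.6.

Lagrange interpolation formula:
P(x) = Σ yᵢ × Lᵢ(x)
where Lᵢ(x) = Π_{j≠i} (x - xⱼ)/(xᵢ - xⱼ)

L_0(-3.6) = (-3.6 - (-3))/(-4 - (-3)) × (-3.6 - (-2))/(-4 - (-2)) = 0.480000
L_1(-3.6) = (-3.6 - (-4))/(-3 - (-4)) × (-3.6 - (-2))/(-3 - (-2)) = 0.640000
L_2(-3.6) = (-3.6 - (-4))/(-2 - (-4)) × (-3.6 - (-3))/(-2 - (-3)) = -0.120000

P(-3.6) = 6×L_0(-3.6) + (-3)×L_1(-3.6) + 4×L_2(-3.6)
P(-3.6) = 0.480000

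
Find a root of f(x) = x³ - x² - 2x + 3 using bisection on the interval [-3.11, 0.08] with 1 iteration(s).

f(x) = x³ - x² - 2x + 3
Initial interval: [-3.11, 0.08]

Iteration 1:
  c_1 = (-3.110000 + 0.080000)/2 = -1.515000
  f(c_1) = f(-1.515000) = 0.257509
  f(a) × f(c) < 0, new interval: [-3.110000, -1.515000]

After 1 iteration(s), the approximation is c_1 = -1.515000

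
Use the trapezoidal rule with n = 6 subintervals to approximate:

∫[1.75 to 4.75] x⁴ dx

f(x) = x⁴
a = 1.75, b = 4.75, n = 6
h = (b - a)/n = 0.500000

Trapezoidal rule: (h/2)[f(x₀) + 2f(x₁) + 2f(x₂) + ... + f(xₙ)]

x_0 = 1.7500, f(x_0) = 9.378906, coefficient = 1
x_1 = 2.2500, f(x_1) = 25.628906, coefficient = 2
x_2 = 2.7500, f(x_2) = 57.191406, coefficient = 2
x_3 = 3.2500, f(x_3) = 111.566406, coefficient = 2
x_4 = 3.7500, f(x_4) = 197.753906, coefficient = 2
x_5 = 4.2500, f(x_5) = 326.253906, coefficient = 2
x_6 = 4.7500, f(x_6) = 509.066406, coefficient = 1

I ≈ (0.500000/2) × 1955.234375 = 488.808594
Exact value: 480.330469
Error: 8.478125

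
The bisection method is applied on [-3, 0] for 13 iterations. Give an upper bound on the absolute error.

Bisection error bound: |error| ≤ (b-a)/2^n
|error| ≤ (0 - (-3))/2^13 = 3/2^13
|error| ≤ 0.0003662109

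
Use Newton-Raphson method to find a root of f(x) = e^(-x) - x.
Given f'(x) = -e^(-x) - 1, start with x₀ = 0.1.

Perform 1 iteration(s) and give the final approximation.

f(x) = e^(-x) - x
f'(x) = -e^(-x) - 1
x₀ = 0.1

Newton-Raphson formula: x_{n+1} = x_n - f(x_n)/f'(x_n)

Iteration 1:
  f(0.100000) = 0.804837
  f'(0.100000) = -1.904837
  x_1 = 0.100000 - 0.804837/(-1.904837) = 0.522523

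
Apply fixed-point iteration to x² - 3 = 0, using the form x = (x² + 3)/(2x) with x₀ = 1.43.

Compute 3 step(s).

Equation: x² - 3 = 0
Fixed-point form: x = (x² + 3)/(2x)
x₀ = 1.43

x_1 = g(1.430000) = 1.763951
x_2 = g(1.763951) = 1.732339
x_3 = g(1.732339) = 1.732051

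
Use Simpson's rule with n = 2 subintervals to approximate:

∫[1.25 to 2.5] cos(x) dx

f(x) = cos(x)
a = 1.25, b = 2.5, n = 2
h = (b - a)/n = 0.625000

Simpson's rule: (h/3)[f(x₀) + 4f(x₁) + 2f(x₂) + ... + f(xₙ)]

x_0 = 1.2500, f(x_0) = 0.315322, coefficient = 1
x_1 = 1.8750, f(x_1) = -0.299534, coefficient = 4
x_2 = 2.5000, f(x_2) = -0.801144, coefficient = 1

I ≈ (0.625000/3) × -1.683955 = -0.350824
Exact value: -0.350512
Error: 0.000312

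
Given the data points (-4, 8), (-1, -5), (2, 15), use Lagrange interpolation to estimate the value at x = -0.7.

Lagrange interpolation formula:
P(x) = Σ yᵢ × Lᵢ(x)
where Lᵢ(x) = Π_{j≠i} (x - xⱼ)/(xᵢ - xⱼ)

L_0(-0.7) = (-0.7 - (-1))/(-4 - (-1)) × (-0.7 - 2)/(-4 - 2) = -0.045000
L_1(-0.7) = (-0.7 - (-4))/(-1 - (-4)) × (-0.7 - 2)/(-1 - 2) = 0.990000
L_2(-0.7) = (-0.7 - (-4))/(2 - (-4)) × (-0.7 - (-1))/(2 - (-1)) = 0.055000

P(-0.7) = 8×L_0(-0.7) + (-5)×L_1(-0.7) + 15×L_2(-0.7)
P(-0.7) = -4.485000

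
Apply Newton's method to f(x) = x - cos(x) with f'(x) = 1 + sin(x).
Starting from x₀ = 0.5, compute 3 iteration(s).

f(x) = x - cos(x)
f'(x) = 1 + sin(x)
x₀ = 0.5

Newton-Raphson formula: x_{n+1} = x_n - f(x_n)/f'(x_n)

Iteration 1:
  f(0.500000) = -0.377583
  f'(0.500000) = 1.479426
  x_1 = 0.500000 - (-0.377583)/1.479426 = 0.755222
Iteration 2:
  f(0.755222) = 0.027103
  f'(0.755222) = 1.685451
  x_2 = 0.755222 - 0.027103/1.685451 = 0.739142
Iteration 3:
  f(0.739142) = 0.000095
  f'(0.739142) = 1.673654
  x_3 = 0.739142 - 0.000095/1.673654 = 0.739085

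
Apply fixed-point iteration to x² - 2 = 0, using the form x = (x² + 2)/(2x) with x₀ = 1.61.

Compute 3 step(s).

Equation: x² - 2 = 0
Fixed-point form: x = (x² + 2)/(2x)
x₀ = 1.61

x_1 = g(1.610000) = 1.426118
x_2 = g(1.426118) = 1.414263
x_3 = g(1.414263) = 1.414214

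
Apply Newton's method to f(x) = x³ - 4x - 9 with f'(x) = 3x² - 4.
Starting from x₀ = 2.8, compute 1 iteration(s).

f(x) = x³ - 4x - 9
f'(x) = 3x² - 4
x₀ = 2.8

Newton-Raphson formula: x_{n+1} = x_n - f(x_n)/f'(x_n)

Iteration 1:
  f(2.800000) = 1.752000
  f'(2.800000) = 19.520000
  x_1 = 2.800000 - 1.752000/19.520000 = 2.710246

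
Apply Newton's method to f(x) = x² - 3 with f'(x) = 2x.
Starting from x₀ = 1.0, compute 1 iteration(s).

f(x) = x² - 3
f'(x) = 2x
x₀ = 1.0

Newton-Raphson formula: x_{n+1} = x_n - f(x_n)/f'(x_n)

Iteration 1:
  f(1.000000) = -2.000000
  f'(1.000000) = 2.000000
  x_1 = 1.000000 - (-2.000000)/2.000000 = 2.000000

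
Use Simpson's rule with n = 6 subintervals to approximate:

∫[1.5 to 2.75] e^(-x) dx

f(x) = e^(-x)
a = 1.5, b = 2.75, n = 6
h = (b - a)/n = 0.208333

Simpson's rule: (h/3)[f(x₀) + 4f(x₁) + 2f(x₂) + ... + f(xₙ)]

x_0 = 1.5000, f(x_0) = 0.223130, coefficient = 1
x_1 = 1.7083, f(x_1) = 0.181167, coefficient = 4
x_2 = 1.9167, f(x_2) = 0.147096, coefficient = 2
x_3 = 2.1250, f(x_3) = 0.119433, coefficient = 4
x_4 = 2.3333, f(x_4) = 0.096972, coefficient = 2
x_5 = 2.5417, f(x_5) = 0.078735, coefficient = 4
x_6 = 2.7500, f(x_6) = 0.063928, coefficient = 1

I ≈ (0.208333/3) × 2.292537 = 0.159204
Exact value: 0.159202
Error: 0.000002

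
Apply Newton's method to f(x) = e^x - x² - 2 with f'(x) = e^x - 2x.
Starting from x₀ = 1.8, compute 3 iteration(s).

f(x) = e^x - x² - 2
f'(x) = e^x - 2x
x₀ = 1.8

Newton-Raphson formula: x_{n+1} = x_n - f(x_n)/f'(x_n)

Iteration 1:
  f(1.800000) = 0.809647
  f'(1.800000) = 2.449647
  x_1 = 1.800000 - 0.809647/2.449647 = 1.469484
Iteration 2:
  f(1.469484) = 0.187608
  f'(1.469484) = 1.408024
  x_2 = 1.469484 - 0.187608/1.408024 = 1.336242
Iteration 3:
  f(1.336242) = 0.019175
  f'(1.336242) = 1.132234
  x_3 = 1.336242 - 0.019175/1.132234 = 1.319306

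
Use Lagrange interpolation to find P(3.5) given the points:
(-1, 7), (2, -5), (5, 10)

Lagrange interpolation formula:
P(x) = Σ yᵢ × Lᵢ(x)
where Lᵢ(x) = Π_{j≠i} (x - xⱼ)/(xᵢ - xⱼ)

L_0(3.5) = (3.5 - 2)/(-1 - 2) × (3.5 - 5)/(-1 - 5) = -0.125000
L_1(3.5) = (3.5 - (-1))/(2 - (-1)) × (3.5 - 5)/(2 - 5) = 0.750000
L_2(3.5) = (3.5 - (-1))/(5 - (-1)) × (3.5 - 2)/(5 - 2) = 0.375000

P(3.5) = 7×L_0(3.5) + (-5)×L_1(3.5) + 10×L_2(3.5)
P(3.5) = -0.875000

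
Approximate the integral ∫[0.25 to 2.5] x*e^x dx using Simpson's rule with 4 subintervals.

f(x) = x*e^x
a = 0.25, b = 2.5, n = 4
h = (b - a)/n = 0.562500

Simpson's rule: (h/3)[f(x₀) + 4f(x₁) + 2f(x₂) + ... + f(xₙ)]

x_0 = 0.2500, f(x_0) = 0.321006, coefficient = 1
x_1 = 0.8125, f(x_1) = 1.830997, coefficient = 4
x_2 = 1.3750, f(x_2) = 5.438230, coefficient = 2
x_3 = 1.9375, f(x_3) = 13.448916, coefficient = 4
x_4 = 2.5000, f(x_4) = 30.456235, coefficient = 1

I ≈ (0.562500/3) × 102.773353 = 19.270004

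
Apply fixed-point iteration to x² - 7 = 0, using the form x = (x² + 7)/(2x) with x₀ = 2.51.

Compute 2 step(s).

Equation: x² - 7 = 0
Fixed-point form: x = (x² + 7)/(2x)
x₀ = 2.51

x_1 = g(2.510000) = 2.649422
x_2 = g(2.649422) = 2.645754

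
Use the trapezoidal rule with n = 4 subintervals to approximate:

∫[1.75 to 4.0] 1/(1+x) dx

f(x) = 1/(1+x)
a = 1.75, b = 4.0, n = 4
h = (b - a)/n = 0.562500

Trapezoidal rule: (h/2)[f(x₀) + 2f(x₁) + 2f(x₂) + ... + f(xₙ)]

x_0 = 1.7500, f(x_0) = 0.363636, coefficient = 1
x_1 = 2.3125, f(x_1) = 0.301887, coefficient = 2
x_2 = 2.8750, f(x_2) = 0.258065, coefficient = 2
x_3 = 3.4375, f(x_3) = 0.225352, coefficient = 2
x_4 = 4.0000, f(x_4) = 0.200000, coefficient = 1

I ≈ (0.562500/2) × 2.134243 = 0.600256
Exact value: 0.597837
Error: 0.002419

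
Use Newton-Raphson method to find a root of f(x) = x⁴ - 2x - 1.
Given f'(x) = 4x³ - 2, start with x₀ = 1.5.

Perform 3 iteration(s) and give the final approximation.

f(x) = x⁴ - 2x - 1
f'(x) = 4x³ - 2
x₀ = 1.5

Newton-Raphson formula: x_{n+1} = x_n - f(x_n)/f'(x_n)

Iteration 1:
  f(1.500000) = 1.062500
  f'(1.500000) = 11.500000
  x_1 = 1.500000 - 1.062500/11.500000 = 1.407609
Iteration 2:
  f(1.407609) = 0.110579
  f'(1.407609) = 9.155931
  x_2 = 1.407609 - 0.110579/9.155931 = 1.395531
Iteration 3:
  f(1.395531) = 0.001724
  f'(1.395531) = 8.871234
  x_3 = 1.395531 - 0.001724/8.871234 = 1.395337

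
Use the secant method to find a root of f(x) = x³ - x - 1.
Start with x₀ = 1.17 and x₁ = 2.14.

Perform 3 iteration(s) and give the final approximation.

f(x) = x³ - x - 1
x₀ = 1.17, x₁ = 2.14

Secant formula: x_{n+1} = x_n - f(x_n)(x_n - x_{n-1})/(f(x_n) - f(x_{n-1}))

Iteration 1:
  f(1.170000) = -0.568387
  f(2.140000) = 6.660344
  x_2 = 2.140000 - 6.660344×(2.140000 - 1.170000)/(6.660344 - (-0.568387))
       = 1.246270
Iteration 2:
  f(2.140000) = 6.660344
  f(1.246270) = -0.310577
  x_3 = 1.246270 - (-0.310577)×(1.246270 - 2.140000)/(-0.310577 - 6.660344)
       = 1.286089
Iteration 3:
  f(1.246270) = -0.310577
  f(1.286089) = -0.158867
  x_4 = 1.286089 - (-0.158867)×(1.286089 - 1.246270)/(-0.158867 - (-0.310577))
       = 1.327786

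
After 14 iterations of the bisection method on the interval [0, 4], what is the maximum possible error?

Bisection error bound: |error| ≤ (b-a)/2^n
|error| ≤ (4 - 0)/2^14 = 4/2^14
|error| ≤ 0.0002441406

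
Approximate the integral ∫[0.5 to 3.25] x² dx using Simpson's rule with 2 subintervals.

f(x) = x²
a = 0.5, b = 3.25, n = 2
h = (b - a)/n = 1.375000

Simpson's rule: (h/3)[f(x₀) + 4f(x₁) + 2f(x₂) + ... + f(xₙ)]

x_0 = 0.5000, f(x_0) = 0.250000, coefficient = 1
x_1 = 1.8750, f(x_1) = 3.515625, coefficient = 4
x_2 = 3.2500, f(x_2) = 10.562500, coefficient = 1

I ≈ (1.375000/3) × 24.875000 = 11.401042
Exact value: 11.401042
Error: 0.000000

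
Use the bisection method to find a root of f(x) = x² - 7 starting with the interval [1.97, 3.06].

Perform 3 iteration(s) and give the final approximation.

f(x) = x² - 7
Initial interval: [1.97, 3.06]

Iteration 1:
  c_1 = (1.970000 + 3.060000)/2 = 2.515000
  f(c_1) = f(2.515000) = -0.674775
  f(a) × f(c) ≥ 0, new interval: [2.515000, 3.060000]
Iteration 2:
  c_2 = (2.515000 + 3.060000)/2 = 2.787500
  f(c_2) = f(2.787500) = 0.770156
  f(a) × f(c) < 0, new interval: [2.515000, 2.787500]
Iteration 3:
  c_3 = (2.515000 + 2.787500)/2 = 2.651250
  f(c_3) = f(2.651250) = 0.029127
  f(a) × f(c) < 0, new interval: [2.515000, 2.651250]

After 3 iteration(s), the approximation is c_3 = 2.651250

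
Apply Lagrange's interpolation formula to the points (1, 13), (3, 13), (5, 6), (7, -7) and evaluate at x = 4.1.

Lagrange interpolation formula:
P(x) = Σ yᵢ × Lᵢ(x)
where Lᵢ(x) = Π_{j≠i} (x - xⱼ)/(xᵢ - xⱼ)

L_0(4.1) = (4.1 - 3)/(1 - 3) × (4.1 - 5)/(1 - 5) × (4.1 - 7)/(1 - 7) = -0.059813
L_1(4.1) = (4.1 - 1)/(3 - 1) × (4.1 - 5)/(3 - 5) × (4.1 - 7)/(3 - 7) = 0.505688
L_2(4.1) = (4.1 - 1)/(5 - 1) × (4.1 - 3)/(5 - 3) × (4.1 - 7)/(5 - 7) = 0.618062
L_3(4.1) = (4.1 - 1)/(7 - 1) × (4.1 - 3)/(7 - 3) × (4.1 - 5)/(7 - 5) = -0.063938

P(4.1) = 13×L_0(4.1) + 13×L_1(4.1) + 6×L_2(4.1) + (-7)×L_3(4.1)
P(4.1) = 9.952313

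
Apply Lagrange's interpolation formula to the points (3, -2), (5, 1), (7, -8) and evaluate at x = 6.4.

Lagrange interpolation formula:
P(x) = Σ yᵢ × Lᵢ(x)
where Lᵢ(x) = Π_{j≠i} (x - xⱼ)/(xᵢ - xⱼ)

L_0(6.4) = (6.4 - 5)/(3 - 5) × (6.4 - 7)/(3 - 7) = -0.105000
L_1(6.4) = (6.4 - 3)/(5 - 3) × (6.4 - 7)/(5 - 7) = 0.510000
L_2(6.4) = (6.4 - 3)/(7 - 3) × (6.4 - 5)/(7 - 5) = 0.595000

P(6.4) = (-2)×L_0(6.4) + 1×L_1(6.4) + (-8)×L_2(6.4)
P(6.4) = -4.040000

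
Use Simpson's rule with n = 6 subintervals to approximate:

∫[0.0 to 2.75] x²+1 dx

f(x) = x²+1
a = 0.0, b = 2.75, n = 6
h = (b - a)/n = 0.458333

Simpson's rule: (h/3)[f(x₀) + 4f(x₁) + 2f(x₂) + ... + f(xₙ)]

x_0 = 0.0000, f(x_0) = 1.000000, coefficient = 1
x_1 = 0.4583, f(x_1) = 1.210069, coefficient = 4
x_2 = 0.9167, f(x_2) = 1.840278, coefficient = 2
x_3 = 1.3750, f(x_3) = 2.890625, coefficient = 4
x_4 = 1.8333, f(x_4) = 4.361111, coefficient = 2
x_5 = 2.2917, f(x_5) = 6.251736, coefficient = 4
x_6 = 2.7500, f(x_6) = 8.562500, coefficient = 1

I ≈ (0.458333/3) × 63.375000 = 9.682292
Exact value: 9.682292
Error: 0.000000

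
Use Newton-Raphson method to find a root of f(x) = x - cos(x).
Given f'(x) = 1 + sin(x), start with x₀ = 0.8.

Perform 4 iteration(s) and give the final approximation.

f(x) = x - cos(x)
f'(x) = 1 + sin(x)
x₀ = 0.8

Newton-Raphson formula: x_{n+1} = x_n - f(x_n)/f'(x_n)

Iteration 1:
  f(0.800000) = 0.103293
  f'(0.800000) = 1.717356
  x_1 = 0.800000 - 0.103293/1.717356 = 0.739853
Iteration 2:
  f(0.739853) = 0.001286
  f'(0.739853) = 1.674180
  x_2 = 0.739853 - 0.001286/1.674180 = 0.739085
Iteration 3:
  f(0.739085) = 0.000000
  f'(0.739085) = 1.673612
  x_3 = 0.739085 - 0.000000/1.673612 = 0.739085
Iteration 4:
  f(0.739085) = 0.000000
  f'(0.739085) = 1.673612
  x_4 = 0.739085 - 0.000000/1.673612 = 0.739085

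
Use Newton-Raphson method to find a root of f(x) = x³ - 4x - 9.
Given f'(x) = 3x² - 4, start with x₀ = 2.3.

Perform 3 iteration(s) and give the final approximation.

f(x) = x³ - 4x - 9
f'(x) = 3x² - 4
x₀ = 2.3

Newton-Raphson formula: x_{n+1} = x_n - f(x_n)/f'(x_n)

Iteration 1:
  f(2.300000) = -6.033000
  f'(2.300000) = 11.870000
  x_1 = 2.300000 - (-6.033000)/11.870000 = 2.808256
Iteration 2:
  f(2.808256) = 1.913732
  f'(2.808256) = 19.658907
  x_2 = 2.808256 - 1.913732/19.658907 = 2.710909
Iteration 3:
  f(2.710909) = 0.078914
  f'(2.710909) = 18.047087
  x_3 = 2.710909 - 0.078914/18.047087 = 2.706537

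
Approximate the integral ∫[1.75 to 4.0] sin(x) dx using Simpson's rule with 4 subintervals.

f(x) = sin(x)
a = 1.75, b = 4.0, n = 4
h = (b - a)/n = 0.562500

Simpson's rule: (h/3)[f(x₀) + 4f(x₁) + 2f(x₂) + ... + f(xₙ)]

x_0 = 1.7500, f(x_0) = 0.983986, coefficient = 1
x_1 = 2.3125, f(x_1) = 0.737319, coefficient = 4
x_2 = 2.8750, f(x_2) = 0.263446, coefficient = 2
x_3 = 3.4375, f(x_3) = -0.291608, coefficient = 4
x_4 = 4.0000, f(x_4) = -0.756802, coefficient = 1

I ≈ (0.562500/3) × 2.536919 = 0.475672
Exact value: 0.475398
Error: 0.000275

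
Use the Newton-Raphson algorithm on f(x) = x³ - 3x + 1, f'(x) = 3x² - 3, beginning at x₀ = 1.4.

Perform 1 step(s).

f(x) = x³ - 3x + 1
f'(x) = 3x² - 3
x₀ = 1.4

Newton-Raphson formula: x_{n+1} = x_n - f(x_n)/f'(x_n)

Iteration 1:
  f(1.400000) = -0.456000
  f'(1.400000) = 2.880000
  x_1 = 1.400000 - (-0.456000)/2.880000 = 1.558333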